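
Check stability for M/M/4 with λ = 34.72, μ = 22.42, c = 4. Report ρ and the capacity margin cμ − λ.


Total capacity cμ = 4·22.42 = 89.68/hr
ρ = λ/(cμ) = 34.72/89.68 = 0.3872
Stable ⇔ ρ < 1: YES
Spare capacity = cμ − λ = 89.68 − 34.72 = 54.96/hr

Final: ρ = 0.3872; stable; margin = 54.96/hr


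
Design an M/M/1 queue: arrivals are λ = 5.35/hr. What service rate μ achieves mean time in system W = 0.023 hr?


W = 1/(μ−λ) ⇒ μ − λ = 1/W = 1/0.023 = 43.4783
μ = λ + 1/W = 5.35 + 43.4783 = 48.8283 per hr

Final: 48.8283 /hr


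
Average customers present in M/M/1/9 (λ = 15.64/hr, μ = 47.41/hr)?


ρ = 15.64/47.41 = 0.3299
L = ρ[1 − (K+1)ρ^K + Kρ^(K+1)] / [(1−ρ)(1−ρ^(K+1))]
Numerator: 0.3299·(1 − 10·0.00004627 + 9·0.00001526) = 0.329781
Denominator: (0.6701)·(0.999985) = 0.670102
L = 0.329781/0.670102 = 0.4921

Final: 0.4921


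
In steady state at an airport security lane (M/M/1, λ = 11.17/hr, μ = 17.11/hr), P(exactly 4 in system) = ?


ρ = 11.17/17.11 = 0.6528
P_n = (1−ρ)·ρ^n = (1 − 0.6528)·0.6528^4 = 0.3472·0.181640 = 0.063059

Final: 0.063059


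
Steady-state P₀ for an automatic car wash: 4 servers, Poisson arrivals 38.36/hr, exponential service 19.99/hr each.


a = λ/μ = 38.36/19.99 = 1.9190; ρ = a/c = 0.4797
Σ_{k=0}^{3} a^k/k! (terms k=0..3) = 1.00000 + 1.91896 + 1.84120 + 1.17773 = 5.93789
Tail: a^4/(4!(1−ρ)) = 13.56011/(24·0.5203) = 1.08600
P₀ = 1/(5.93789 + 1.08600) = 1/7.02390 = 0.142371

Final: 0.142371


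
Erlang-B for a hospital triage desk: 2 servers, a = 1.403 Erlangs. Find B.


B(c,a) = (a^c/c!) / Σ_{k=0}^{c} a^k/k!
a^2/2! = 0.984205
Σ terms (k=0..2): 1.00000 + 1.40300 + 0.98420 = 3.387205
B = 0.984205/3.387205 = 0.290565

Final: 0.290565


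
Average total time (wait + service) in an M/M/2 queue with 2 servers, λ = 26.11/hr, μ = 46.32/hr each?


a = 0.5637; ρ = 0.2818; P₀ = 0.560253
Lq = P₀·a^c·ρ/(c!(1−ρ)²) = 0.04864
Wq = Lq/λ = 0.04864/26.11 = 0.001863 hr
W = Wq + 1/μ = 0.001863 + 0.02159 = 0.02345 hr

Final: 0.02345 hr


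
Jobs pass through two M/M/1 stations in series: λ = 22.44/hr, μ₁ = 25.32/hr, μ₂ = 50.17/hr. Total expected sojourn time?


Each node sees arrival rate λ = 22.44/hr (tandem ⇒ throughput preserved).
W₁ = 1/(μ₁−λ) = 1/(25.32−22.44) = 0.34722 hr
W₂ = 1/(μ₂−λ) = 1/(50.17−22.44) = 0.03606 hr
W_total = W₁ + W₂ = 0.34722 + 0.03606 = 0.38328 hr

Final: 0.38328 hr


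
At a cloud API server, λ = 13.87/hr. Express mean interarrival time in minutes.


Mean interarrival time = 1/λ = 1/13.87 hour = 0.07210 hour
In minutes: 0.07210 × 60 = 4.3259 min

Final: 4.3259 min


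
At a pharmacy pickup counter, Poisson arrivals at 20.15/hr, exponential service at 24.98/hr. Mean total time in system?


W = 1/(μ−λ) = 1/(24.98 − 20.15) = 1/4.83 = 0.2070 hr

Final: 0.2070 hr


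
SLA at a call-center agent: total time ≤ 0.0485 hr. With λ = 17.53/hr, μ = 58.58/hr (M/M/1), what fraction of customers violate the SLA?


W ~ Exponential(μ−λ) for M/M/1.
μ − λ = 58.58 − 17.53 = 41.0500
P(W > t) = e^{−(μ−λ)t} = e^{−1.9909} = 0.136569

Final: 0.136569


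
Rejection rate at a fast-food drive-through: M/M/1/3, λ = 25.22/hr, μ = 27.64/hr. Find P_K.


ρ = λ/μ = 25.22/27.64 = 0.9124
P_K = (1−ρ)ρ^K/(1−ρ^(K+1)) = (0.08755·0.759663)/(1 − 0.693152)
= 0.066512/0.306848 = 0.216758

Final: 0.216758


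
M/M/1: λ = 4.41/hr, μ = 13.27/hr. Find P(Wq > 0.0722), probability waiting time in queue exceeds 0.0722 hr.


ρ = 4.41/13.27 = 0.3323
P(Wq > t) = ρ·e^{−(μ−λ)t} = 0.3323·e^{−0.6397}
= 0.3323·0.527455 = 0.175288

Final: 0.175288


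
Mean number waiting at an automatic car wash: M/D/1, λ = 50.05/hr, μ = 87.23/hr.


ρ = 50.05/87.23 = 0.5738
M/D/1: Lq = ρ²/(2(1−ρ)) = 0.3292/(2·0.4262) = 0.38619

Final: 0.38619


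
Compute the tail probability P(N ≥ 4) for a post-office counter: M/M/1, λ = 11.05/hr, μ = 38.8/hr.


ρ = 11.05/38.8 = 0.2848
P(N ≥ n) = ρ^n = 0.2848^4 = 0.006578

Final: 0.006578


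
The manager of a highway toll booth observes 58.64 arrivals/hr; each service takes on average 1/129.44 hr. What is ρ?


ρ = λ/μ = 58.64/129.44 = 0.4530

Final: 0.4530


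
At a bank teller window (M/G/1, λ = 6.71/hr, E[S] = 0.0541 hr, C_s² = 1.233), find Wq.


ρ = λ·E[S] = 6.71·0.0541 = 0.3630
E[S²] = E[S]²(1+C_s²) = 0.0541²·(1+1.233) = 0.006536
Wq = λ·E[S²]/(2(1−ρ)) = 6.71·0.006536/(2·0.6370) = 0.03442 hr

Final: 0.03442 hr


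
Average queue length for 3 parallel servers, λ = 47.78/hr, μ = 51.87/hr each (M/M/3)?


a = λ/μ = 0.9211; ρ = a/3 = 0.3070
P₀ = 0.394727
Lq = P₀·a^c·ρ / (c!·(1−ρ)²) = 0.394727·0.78161·0.3070/(6·0.48018)
= 0.03288

Final: 0.03288


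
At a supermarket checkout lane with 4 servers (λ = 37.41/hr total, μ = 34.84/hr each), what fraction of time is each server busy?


ρ = λ/(cμ) = 37.41/(4·34.84) = 37.41/139.36 = 0.2684

Final: 0.2684


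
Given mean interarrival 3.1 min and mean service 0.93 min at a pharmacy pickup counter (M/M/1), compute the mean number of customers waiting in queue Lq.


λ = 60/3.1 = 19.3548 /hr
μ = 60/0.93 = 64.5161 /hr
ρ = λ/μ = 19.3548/64.5161 = 0.3000
Lq = ρ²/(1−ρ) = 0.09000/0.7000 = 0.1286

Final: 0.1286


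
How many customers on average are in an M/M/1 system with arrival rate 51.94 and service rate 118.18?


ρ = λ/μ = 51.94/118.18 = 0.4395
L = ρ/(1−ρ) = 0.4395/(1 − 0.4395) = 0.4395/0.5605 = 0.7841

Final: 0.7841


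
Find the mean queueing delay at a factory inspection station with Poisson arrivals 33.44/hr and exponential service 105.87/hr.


ρ = 33.44/105.87 = 0.3159
Wq = ρ/(μ−λ) = 0.3159/(105.87 − 33.44) = 0.3159/72.43 = 0.004361 hr

Final: 0.004361 hr


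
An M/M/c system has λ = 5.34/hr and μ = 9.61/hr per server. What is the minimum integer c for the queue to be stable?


Stability requires cμ > λ ⇔ c > λ/μ.
λ/μ = 5.34/9.61 = 0.5557
Minimum integer c = ⌊0.5557⌋ + 1 = 1
Check: 1·9.61 = 9.61 > 5.34, while 0·9.61 = 0.00 ≤ 5.34

Final: 1 servers


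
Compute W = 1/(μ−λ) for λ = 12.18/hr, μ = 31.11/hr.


W = 1/(μ−λ) = 1/(31.11 − 12.18) = 1/18.93 = 0.05283 hr

Final: 0.05283 hr


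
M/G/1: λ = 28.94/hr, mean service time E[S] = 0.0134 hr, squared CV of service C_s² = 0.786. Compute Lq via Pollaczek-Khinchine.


ρ = λ·E[S] = 28.94·0.0134 = 0.3878
Lq = ρ²(1+C_s²)/(2(1−ρ)) = 0.1504·(1+0.786)/(2·0.6122)
= 0.1504·1.7860/1.2244 = 0.21936

Final: 0.21936


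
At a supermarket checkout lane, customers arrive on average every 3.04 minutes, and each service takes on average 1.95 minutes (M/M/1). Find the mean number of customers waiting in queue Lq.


λ = 60/3.04 = 19.7368 /hr
μ = 60/1.95 = 30.7692 /hr
ρ = λ/μ = 19.7368/30.7692 = 0.6414
Lq = ρ²/(1−ρ) = 0.4115/0.3586 = 1.1475

Final: 1.1475


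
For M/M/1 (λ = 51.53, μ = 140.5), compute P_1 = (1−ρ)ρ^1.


ρ = 51.53/140.5 = 0.3668
P_n = (1−ρ)·ρ^n = (1 − 0.3668)·0.3668^1 = 0.6332·0.366762 = 0.232248

Final: 0.232248


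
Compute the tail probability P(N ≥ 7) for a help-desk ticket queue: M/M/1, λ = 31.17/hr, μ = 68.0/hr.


ρ = 31.17/68.0 = 0.4584
P(N ≥ n) = ρ^n = 0.4584^7 = 0.004252

Final: 0.004252


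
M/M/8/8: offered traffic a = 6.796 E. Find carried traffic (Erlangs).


B(8,6.796) = 0.167085 (Erlang-B)
Carried load = a(1 − B) = 6.796·(1 − 0.167085) = 6.796·0.832915 = 5.6605 E

Final: 5.6605 Erlangs


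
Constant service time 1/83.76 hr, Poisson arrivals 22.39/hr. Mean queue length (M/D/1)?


ρ = 22.39/83.76 = 0.2673
M/D/1: Lq = ρ²/(2(1−ρ)) = 0.07146/(2·0.7327) = 0.04876

Final: 0.04876


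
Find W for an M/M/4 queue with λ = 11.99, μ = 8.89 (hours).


a = 1.3487; ρ = 0.3372; P₀ = 0.258058
Lq = P₀·a^c·ρ/(c!(1−ρ)²) = 0.02730
Wq = Lq/λ = 0.02730/11.99 = 0.002277 hr
W = Wq + 1/μ = 0.002277 + 0.11249 = 0.11476 hr

Final: 0.11476 hr


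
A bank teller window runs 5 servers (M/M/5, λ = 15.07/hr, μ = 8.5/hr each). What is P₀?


a = λ/μ = 15.07/8.5 = 1.7729; ρ = a/c = 0.3546
Σ_{k=0}^{4} a^k/k! (terms k=0..4) = 1.00000 + 1.77294 + 1.57166 + 0.92882 + 0.41169 = 5.68511
Tail: a^5/(5!(1−ρ)) = 17.51748/(120·0.6454) = 0.22618
P₀ = 1/(5.68511 + 0.22618) = 1/5.91129 = 0.169168

Final: 0.169168


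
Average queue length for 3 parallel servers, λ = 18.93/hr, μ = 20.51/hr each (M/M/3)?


a = λ/μ = 0.9230; ρ = a/3 = 0.3077
P₀ = 0.393985
Lq = P₀·a^c·ρ / (c!·(1−ρ)²) = 0.393985·0.78624·0.3077/(6·0.47934)
= 0.03314

Final: 0.03314


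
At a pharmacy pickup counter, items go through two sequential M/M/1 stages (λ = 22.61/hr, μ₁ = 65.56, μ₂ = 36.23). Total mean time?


Each node sees arrival rate λ = 22.61/hr (tandem ⇒ throughput preserved).
W₁ = 1/(μ₁−λ) = 1/(65.56−22.61) = 0.02328 hr
W₂ = 1/(μ₂−λ) = 1/(36.23−22.61) = 0.07342 hr
W_total = W₁ + W₂ = 0.02328 + 0.07342 = 0.09670 hr

Final: 0.09670 hr


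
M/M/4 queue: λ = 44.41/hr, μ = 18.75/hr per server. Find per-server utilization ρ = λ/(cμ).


ρ = λ/(cμ) = 44.41/(4·18.75) = 44.41/75.00 = 0.5921

Final: 0.5921


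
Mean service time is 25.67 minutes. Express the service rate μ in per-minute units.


μ = 1/(service time) in consistent units.
1 minute = 1 min, so μ = 1/25.67 = 0.03896 per minute

Final: 0.03896 /min


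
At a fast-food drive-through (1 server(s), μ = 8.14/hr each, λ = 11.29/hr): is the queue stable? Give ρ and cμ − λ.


Total capacity cμ = 1·8.14 = 8.14/hr
ρ = λ/(cμ) = 11.29/8.14 = 1.3870
Stable ⇔ ρ < 1: NO
Spare capacity = cμ − λ = 8.14 − 11.29 = -3.15/hr

Final: ρ = 1.3870; unstable; margin = -3.15/hr


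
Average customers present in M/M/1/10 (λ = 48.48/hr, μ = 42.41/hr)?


ρ = 48.48/42.41 = 1.1431
L = ρ[1 − (K+1)ρ^K + Kρ^(K+1)] / [(1−ρ)(1−ρ^(K+1))]
Numerator: 1.1431·(1 − 11·3.810162 + 10·4.355497) = 3.021505
Denominator: (-0.1431)·(-3.355497) = 0.480261
L = 3.021505/0.480261 = 6.2914

Final: 6.2914


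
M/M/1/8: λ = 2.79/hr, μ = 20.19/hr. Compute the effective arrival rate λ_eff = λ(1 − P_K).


ρ = 0.1382; P_K = (1−ρ)ρ^8/(1−ρ^9) = 0.0000001146
λ_eff = λ(1 − P_K) = 2.79·(1 − 0.0000001146) = 2.79·1.000000 = 2.7900 /hr

Final: 2.7900 /hr


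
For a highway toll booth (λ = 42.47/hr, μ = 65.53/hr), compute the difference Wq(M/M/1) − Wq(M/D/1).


ρ = 42.47/65.53 = 0.6481
Wq(M/M/1) = ρ/(μ−λ) = 0.6481/23.06 = 0.02810 hr
Wq(M/D/1) = ρ/(2(μ−λ)) = 0.01405 hr
Savings = 0.02810 − 0.01405 = 0.01405 hr

Final: 0.01405 hr


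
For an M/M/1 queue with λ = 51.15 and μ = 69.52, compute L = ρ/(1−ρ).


ρ = λ/μ = 51.15/69.52 = 0.7358
L = ρ/(1−ρ) = 0.7358/(1 − 0.7358) = 0.7358/0.2642 = 2.7844

Final: 2.7844


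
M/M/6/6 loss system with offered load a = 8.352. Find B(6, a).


B(c,a) = (a^c/c!) / Σ_{k=0}^{c} a^k/k!
a^6/6! = 471.422620
Σ terms (k=0..6): 1.00000 + 8.35200 + 34.87795 + 97.10022 + 202.74526 + 338.66568 + 471.42262 = 1154.163722
B = 471.422620/1154.163722 = 0.408454

Final: 0.408454


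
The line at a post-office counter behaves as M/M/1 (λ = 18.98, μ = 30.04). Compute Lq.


ρ = 18.98/30.04 = 0.6318
Lq = ρ²/(1−ρ) = 0.3992/0.3682 = 1.0843

Final: 1.0843


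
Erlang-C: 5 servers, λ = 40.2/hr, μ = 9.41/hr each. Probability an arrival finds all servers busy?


a = λ/μ = 4.2721; ρ = a/5 = 0.8544
P₀ = 0.008149 (from M/M/c formula)
C(c,a) = [a^c/(c!(1−ρ))]·P₀ = [1422.92545/(120·0.1456)]·0.008149
= 81.44604·0.008149 = 0.663695

Final: 0.663695


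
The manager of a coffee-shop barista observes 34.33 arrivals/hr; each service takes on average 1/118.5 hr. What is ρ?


ρ = λ/μ = 34.33/118.5 = 0.2897

Final: 0.2897


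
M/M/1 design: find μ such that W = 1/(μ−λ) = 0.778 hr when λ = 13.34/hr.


W = 1/(μ−λ) ⇒ μ − λ = 1/W = 1/0.778 = 1.2853
μ = λ + 1/W = 13.34 + 1.2853 = 14.6253 per hr

Final: 14.6253 /hr


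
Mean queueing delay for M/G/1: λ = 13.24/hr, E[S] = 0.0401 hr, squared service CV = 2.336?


ρ = λ·E[S] = 13.24·0.0401 = 0.5309
E[S²] = E[S]²(1+C_s²) = 0.0401²·(1+2.336) = 0.005364
Wq = λ·E[S²]/(2(1−ρ)) = 13.24·0.005364/(2·0.4691) = 0.07571 hr

Final: 0.07571 hr


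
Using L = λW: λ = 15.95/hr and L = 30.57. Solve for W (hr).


W = L/λ = 30.57/15.95 = 1.9166 hr

Final: 1.9166 hr


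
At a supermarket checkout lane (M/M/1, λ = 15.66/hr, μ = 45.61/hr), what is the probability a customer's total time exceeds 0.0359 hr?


W ~ Exponential(μ−λ) for M/M/1.
μ − λ = 45.61 − 15.66 = 29.9500
P(W > t) = e^{−(μ−λ)t} = e^{−1.0752} = 0.341228

Final: 0.341228


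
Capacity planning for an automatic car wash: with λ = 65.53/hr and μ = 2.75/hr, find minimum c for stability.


Stability requires cμ > λ ⇔ c > λ/μ.
λ/μ = 65.53/2.75 = 23.8291
Minimum integer c = ⌊23.8291⌋ + 1 = 24
Check: 24·2.75 = 66.00 > 65.53, while 23·2.75 = 63.25 ≤ 65.53

Final: 24 servers


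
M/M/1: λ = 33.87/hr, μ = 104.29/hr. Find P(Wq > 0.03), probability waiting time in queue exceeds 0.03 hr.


ρ = 33.87/104.29 = 0.3248
P(Wq > t) = ρ·e^{−(μ−λ)t} = 0.3248·e^{−2.1126}
= 0.3248·0.120923 = 0.039272

Final: 0.039272


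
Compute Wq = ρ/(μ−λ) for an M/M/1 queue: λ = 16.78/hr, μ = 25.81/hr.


ρ = 16.78/25.81 = 0.6501
Wq = ρ/(μ−λ) = 0.6501/(25.81 − 16.78) = 0.6501/9.03 = 0.07200 hr

Final: 0.07200 hr


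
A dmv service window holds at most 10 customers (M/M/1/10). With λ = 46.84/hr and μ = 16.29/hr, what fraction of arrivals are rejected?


ρ = λ/μ = 46.84/16.29 = 2.8754
P_K = (1−ρ)ρ^K/(1−ρ^(K+1)) = (-1.8754·38632.963247)/(1 − 111084.591681)
= -72451.628434/-111083.591681 = 0.652226

Final: 0.652226


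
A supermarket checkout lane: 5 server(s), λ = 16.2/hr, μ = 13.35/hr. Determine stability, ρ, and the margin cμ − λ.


Total capacity cμ = 5·13.35 = 66.75/hr
ρ = λ/(cμ) = 16.2/66.75 = 0.2427
Stable ⇔ ρ < 1: YES
Spare capacity = cμ − λ = 66.75 − 16.2 = 50.55/hr

Final: ρ = 0.2427; stable; margin = 50.55/hr


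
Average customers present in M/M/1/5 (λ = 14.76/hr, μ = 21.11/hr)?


ρ = 14.76/21.11 = 0.6992
L = ρ[1 − (K+1)ρ^K + Kρ^(K+1)] / [(1−ρ)(1−ρ^(K+1))]
Numerator: 0.6992·(1 − 6·0.167105 + 5·0.116839) = 0.406626
Denominator: (0.3008)·(0.883161) = 0.265659
L = 0.406626/0.265659 = 1.5306

Final: 1.5306


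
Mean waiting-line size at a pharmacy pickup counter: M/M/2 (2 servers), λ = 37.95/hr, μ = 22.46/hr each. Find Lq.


a = λ/μ = 1.6897; ρ = a/2 = 0.8448
P₀ = 0.084108
Lq = P₀·a^c·ρ / (c!·(1−ρ)²) = 0.084108·2.85499·0.8448/(2·0.02408)
= 4.21304

Final: 4.21304


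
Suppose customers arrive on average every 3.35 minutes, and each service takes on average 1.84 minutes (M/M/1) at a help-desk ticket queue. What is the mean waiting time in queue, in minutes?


λ = 60/3.35 = 17.9104 /hr
μ = 60/1.84 = 32.6087 /hr
ρ = λ/μ = 17.9104/32.6087 = 0.5493
Wq = ρ/(μ−λ) = 0.5493/(32.6087−17.9104) = 0.03737 hr
In minutes: 0.03737·60 = 2.242 min

Final: 2.242 min


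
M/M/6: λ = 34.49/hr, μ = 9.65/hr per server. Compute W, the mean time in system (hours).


a = 3.5741; ρ = 0.5957; P₀ = 0.026745
Lq = P₀·a^c·ρ/(c!(1−ρ)²) = 0.28215
Wq = Lq/λ = 0.28215/34.49 = 0.008181 hr
W = Wq + 1/μ = 0.008181 + 0.10363 = 0.11181 hr

Final: 0.11181 hr


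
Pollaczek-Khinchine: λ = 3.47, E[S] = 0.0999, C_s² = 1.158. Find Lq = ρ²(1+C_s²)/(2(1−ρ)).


ρ = λ·E[S] = 3.47·0.0999 = 0.3467
Lq = ρ²(1+C_s²)/(2(1−ρ)) = 0.1202·(1+1.158)/(2·0.6533)
= 0.1202·2.1580/1.3067 = 0.19846

Final: 0.19846


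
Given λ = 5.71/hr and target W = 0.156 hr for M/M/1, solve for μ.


W = 1/(μ−λ) ⇒ μ − λ = 1/W = 1/0.156 = 6.4103
μ = λ + 1/W = 5.71 + 6.4103 = 12.1203 per hr

Final: 12.1203 /hr


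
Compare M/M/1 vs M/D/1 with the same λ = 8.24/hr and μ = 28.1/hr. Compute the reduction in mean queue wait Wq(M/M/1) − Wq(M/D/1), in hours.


ρ = 8.24/28.1 = 0.2932
Wq(M/M/1) = ρ/(μ−λ) = 0.2932/19.86 = 0.01477 hr
Wq(M/D/1) = ρ/(2(μ−λ)) = 0.007383 hr
Savings = 0.01477 − 0.007383 = 0.007383 hr

Final: 0.007383 hr


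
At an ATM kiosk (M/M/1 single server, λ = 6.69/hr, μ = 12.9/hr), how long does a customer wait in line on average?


ρ = 6.69/12.9 = 0.5186
Wq = ρ/(μ−λ) = 0.5186/(12.9 − 6.69) = 0.5186/6.21 = 0.08351 hr

Final: 0.08351 hr


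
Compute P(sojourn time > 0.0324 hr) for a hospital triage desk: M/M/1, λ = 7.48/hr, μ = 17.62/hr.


W ~ Exponential(μ−λ) for M/M/1.
μ − λ = 17.62 − 7.48 = 10.1400
P(W > t) = e^{−(μ−λ)t} = e^{−0.3285} = 0.719977

Final: 0.719977


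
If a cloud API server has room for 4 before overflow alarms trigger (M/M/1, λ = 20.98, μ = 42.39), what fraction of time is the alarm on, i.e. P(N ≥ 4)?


ρ = 20.98/42.39 = 0.4949
P(N ≥ n) = ρ^n = 0.4949^4 = 0.060002

Final: 0.060002


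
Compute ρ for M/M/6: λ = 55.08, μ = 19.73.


ρ = λ/(cμ) = 55.08/(6·19.73) = 55.08/118.38 = 0.4653

Final: 0.4653


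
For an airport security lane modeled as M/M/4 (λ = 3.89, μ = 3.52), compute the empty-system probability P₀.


a = λ/μ = 3.89/3.52 = 1.1051; ρ = a/c = 0.2763
Σ_{k=0}^{3} a^k/k! (terms k=0..3) = 1.00000 + 1.10511 + 0.61064 + 0.22494 = 2.94069
Tail: a^4/(4!(1−ρ)) = 1.49152/(24·0.7237) = 0.08587
P₀ = 1/(2.94069 + 0.08587) = 1/3.02656 = 0.330408

Final: 0.330408


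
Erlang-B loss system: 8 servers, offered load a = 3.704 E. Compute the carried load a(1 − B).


B(8,3.704) = 0.021941 (Erlang-B)
Carried load = a(1 − B) = 3.704·(1 − 0.021941) = 3.704·0.978059 = 3.6227 E

Final: 3.6227 Erlangs


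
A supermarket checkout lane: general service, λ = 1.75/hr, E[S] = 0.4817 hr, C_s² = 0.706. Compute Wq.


ρ = λ·E[S] = 1.75·0.4817 = 0.8430
E[S²] = E[S]²(1+C_s²) = 0.4817²·(1+0.706) = 0.395852
Wq = λ·E[S²]/(2(1−ρ)) = 1.75·0.395852/(2·0.1570) = 2.20583 hr

Final: 2.20583 hr


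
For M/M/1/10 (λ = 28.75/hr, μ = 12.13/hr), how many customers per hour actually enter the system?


ρ = 2.3702; P_K = (1−ρ)ρ^10/(1−ρ^11) = 0.578131
λ_eff = λ(1 − P_K) = 28.75·(1 − 0.578131) = 28.75·0.421869 = 12.1287 /hr

Final: 12.1287 /hr


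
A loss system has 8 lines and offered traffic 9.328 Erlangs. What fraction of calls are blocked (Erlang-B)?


B(c,a) = (a^c/c!) / Σ_{k=0}^{c} a^k/k!
a^8/8! = 1421.633916
Σ terms (k=0..8): 1.00000 + 9.32800 + 43.50579 + 135.27401 + 315.45899 + 588.52029 + 914.95288 + 1219.24007 + 1421.63392 = 4648.913942
B = 1421.633916/4648.913942 = 0.305799

Final: 0.305799


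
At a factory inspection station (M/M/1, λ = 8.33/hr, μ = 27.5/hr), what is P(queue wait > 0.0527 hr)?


ρ = 8.33/27.5 = 0.3029
P(Wq > t) = ρ·e^{−(μ−λ)t} = 0.3029·e^{−1.0103}
= 0.3029·0.364125 = 0.110297

Final: 0.110297


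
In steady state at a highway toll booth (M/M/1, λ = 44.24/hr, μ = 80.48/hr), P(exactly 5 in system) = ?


ρ = 44.24/80.48 = 0.5497
P_n = (1−ρ)·ρ^n = (1 − 0.5497)·0.5497^5 = 0.4503·0.050192 = 0.022601

Final: 0.022601


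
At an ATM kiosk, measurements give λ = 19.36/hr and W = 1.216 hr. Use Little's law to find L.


L = λW = 19.36·1.216 = 23.5418

Final: 23.5418


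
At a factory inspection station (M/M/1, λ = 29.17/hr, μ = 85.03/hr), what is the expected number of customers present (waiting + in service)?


ρ = λ/μ = 29.17/85.03 = 0.3431
L = ρ/(1−ρ) = 0.3431/(1 − 0.3431) = 0.3431/0.6569 = 0.5222

Final: 0.5222


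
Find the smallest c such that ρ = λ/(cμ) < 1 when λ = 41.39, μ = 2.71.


Stability requires cμ > λ ⇔ c > λ/μ.
λ/μ = 41.39/2.71 = 15.2731
Minimum integer c = ⌊15.2731⌋ + 1 = 16
Check: 16·2.71 = 43.36 > 41.39, while 15·2.71 = 40.65 ≤ 41.39

Final: 16 servers


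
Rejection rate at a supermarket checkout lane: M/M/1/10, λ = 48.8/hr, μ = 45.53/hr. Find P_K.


ρ = λ/μ = 48.8/45.53 = 1.0718
P_K = (1−ρ)ρ^K/(1−ρ^(K+1)) = (-0.07182·2.000883)/(1 − 2.144588)
= -0.143705/-1.144588 = 0.125552

Final: 0.125552


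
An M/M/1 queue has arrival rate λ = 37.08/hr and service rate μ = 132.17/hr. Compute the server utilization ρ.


ρ = λ/μ = 37.08/132.17 = 0.2805

Final: 0.2805


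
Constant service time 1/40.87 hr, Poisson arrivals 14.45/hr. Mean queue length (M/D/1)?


ρ = 14.45/40.87 = 0.3536
M/D/1: Lq = ρ²/(2(1−ρ)) = 0.1250/(2·0.6464) = 0.09669

Final: 0.09669


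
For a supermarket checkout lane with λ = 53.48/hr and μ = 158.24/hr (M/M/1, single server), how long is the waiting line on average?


ρ = 53.48/158.24 = 0.3380
Lq = ρ²/(1−ρ) = 0.1142/0.6620 = 0.1725

Final: 0.1725


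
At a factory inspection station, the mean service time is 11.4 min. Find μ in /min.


μ = 1/(service time) in consistent units.
1 minute = 1 min, so μ = 1/11.4 = 0.08772 per minute

Final: 0.08772 /min


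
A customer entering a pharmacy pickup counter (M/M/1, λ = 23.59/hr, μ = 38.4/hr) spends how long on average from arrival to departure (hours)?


W = 1/(μ−λ) = 1/(38.4 − 23.59) = 1/14.81 = 0.06752 hr

Final: 0.06752 hr


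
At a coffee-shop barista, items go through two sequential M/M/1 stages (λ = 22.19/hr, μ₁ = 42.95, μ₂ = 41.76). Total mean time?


Each node sees arrival rate λ = 22.19/hr (tandem ⇒ throughput preserved).
W₁ = 1/(μ₁−λ) = 1/(42.95−22.19) = 0.04817 hr
W₂ = 1/(μ₂−λ) = 1/(41.76−22.19) = 0.05110 hr
W_total = W₁ + W₂ = 0.04817 + 0.05110 = 0.09927 hr

Final: 0.09927 hr


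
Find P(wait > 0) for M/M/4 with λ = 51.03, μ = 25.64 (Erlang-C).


a = λ/μ = 1.9902; ρ = a/4 = 0.4976
P₀ = 0.131823 (from M/M/c formula)
C(c,a) = [a^c/(c!(1−ρ))]·P₀ = [15.69026/(24·0.5024)]·0.131823
= 1.30118·0.131823 = 0.171526

Final: 0.171526


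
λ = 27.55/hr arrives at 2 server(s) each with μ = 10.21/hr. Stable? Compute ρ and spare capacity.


Total capacity cμ = 2·10.21 = 20.42/hr
ρ = λ/(cμ) = 27.55/20.42 = 1.3492
Stable ⇔ ρ < 1: NO
Spare capacity = cμ − λ = 20.42 − 27.55 = -7.13/hr

Final: ρ = 1.3492; unstable; margin = -7.13/hr


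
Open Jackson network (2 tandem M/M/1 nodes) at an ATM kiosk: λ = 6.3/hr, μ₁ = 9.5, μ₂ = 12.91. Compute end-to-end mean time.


Each node sees arrival rate λ = 6.3/hr (tandem ⇒ throughput preserved).
W₁ = 1/(μ₁−λ) = 1/(9.5−6.3) = 0.31250 hr
W₂ = 1/(μ₂−λ) = 1/(12.91−6.3) = 0.15129 hr
W_total = W₁ + W₂ = 0.31250 + 0.15129 = 0.46379 hr

Final: 0.46379 hr


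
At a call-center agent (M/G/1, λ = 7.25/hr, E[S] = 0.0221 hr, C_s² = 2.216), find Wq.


ρ = λ·E[S] = 7.25·0.0221 = 0.1602
E[S²] = E[S]²(1+C_s²) = 0.0221²·(1+2.216) = 0.001571
Wq = λ·E[S²]/(2(1−ρ)) = 7.25·0.001571/(2·0.8398) = 0.006780 hr

Final: 0.006780 hr


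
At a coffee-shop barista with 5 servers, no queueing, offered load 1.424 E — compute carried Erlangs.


B(5,1.424) = 0.011788 (Erlang-B)
Carried load = a(1 − B) = 1.424·(1 − 0.011788) = 1.424·0.988212 = 1.4072 E

Final: 1.4072 Erlangs


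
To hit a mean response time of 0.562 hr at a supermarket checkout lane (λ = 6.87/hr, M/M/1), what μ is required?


W = 1/(μ−λ) ⇒ μ − λ = 1/W = 1/0.562 = 1.7794
μ = λ + 1/W = 6.87 + 1.7794 = 8.6494 per hr

Final: 8.6494 /hr


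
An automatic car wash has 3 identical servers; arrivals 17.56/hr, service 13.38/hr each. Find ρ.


ρ = λ/(cμ) = 17.56/(3·13.38) = 17.56/40.14 = 0.4375

Final: 0.4375


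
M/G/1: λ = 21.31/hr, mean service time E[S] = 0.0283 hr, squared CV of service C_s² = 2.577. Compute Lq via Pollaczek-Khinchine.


ρ = λ·E[S] = 21.31·0.0283 = 0.6031
Lq = ρ²(1+C_s²)/(2(1−ρ)) = 0.3637·(1+2.577)/(2·0.3969)
= 0.3637·3.5770/0.7939 = 1.63877

Final: 1.63877


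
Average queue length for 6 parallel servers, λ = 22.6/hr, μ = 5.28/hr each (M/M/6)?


a = λ/μ = 4.2803; ρ = a/6 = 0.7134
P₀ = 0.012009
Lq = P₀·a^c·ρ / (c!·(1−ρ)²) = 0.012009·6149.60328·0.7134/(720·0.08215)
= 0.89074

Final: 0.89074


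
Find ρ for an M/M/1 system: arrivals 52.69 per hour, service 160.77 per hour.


ρ = λ/μ = 52.69/160.77 = 0.3277

Final: 0.3277


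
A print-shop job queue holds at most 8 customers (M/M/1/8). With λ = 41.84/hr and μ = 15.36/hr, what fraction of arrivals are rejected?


ρ = λ/μ = 41.84/15.36 = 2.7240
P_K = (1−ρ)ρ^K/(1−ρ^(K+1)) = (-1.7240·3031.123847)/(1 − 8256.655062)
= -5225.531215/-8255.655062 = 0.632964

Final: 0.632964


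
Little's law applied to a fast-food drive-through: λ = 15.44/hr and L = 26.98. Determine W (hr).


W = L/λ = 26.98/15.44 = 1.7474 hr

Final: 1.7474 hr


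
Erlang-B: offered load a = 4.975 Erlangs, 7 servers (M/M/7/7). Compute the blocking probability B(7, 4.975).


B(c,a) = (a^c/c!) / Σ_{k=0}^{c} a^k/k!
a^7/7! = 14.966528
Σ terms (k=0..7): 1.00000 + 4.97500 + 12.37531 + 20.52239 + 25.52473 + 25.39710 + 21.05843 + 14.96653 = 125.819494
B = 14.966528/125.819494 = 0.118952

Final: 0.118952


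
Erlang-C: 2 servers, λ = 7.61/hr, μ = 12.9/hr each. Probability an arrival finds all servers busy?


a = λ/μ = 0.5899; ρ = a/2 = 0.2950
P₀ = 0.544448 (from M/M/c formula)
C(c,a) = [a^c/(c!(1−ρ))]·P₀ = [0.34801/(2·0.7050)]·0.544448
= 0.24680·0.544448 = 0.134370

Final: 0.134370


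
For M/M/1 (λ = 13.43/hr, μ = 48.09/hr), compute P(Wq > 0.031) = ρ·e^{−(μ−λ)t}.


ρ = 13.43/48.09 = 0.2793
P(Wq > t) = ρ·e^{−(μ−λ)t} = 0.2793·e^{−1.0745}
= 0.2793·0.341482 = 0.095365

Final: 0.095365


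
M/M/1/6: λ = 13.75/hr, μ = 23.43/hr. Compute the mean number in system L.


ρ = 13.75/23.43 = 0.5869
L = ρ[1 − (K+1)ρ^K + Kρ^(K+1)] / [(1−ρ)(1−ρ^(K+1))]
Numerator: 0.5869·(1 − 7·0.040849 + 6·0.023972) = 0.503457
Denominator: (0.4131)·(0.976028) = 0.403241
L = 0.503457/0.403241 = 1.2485

Final: 1.2485


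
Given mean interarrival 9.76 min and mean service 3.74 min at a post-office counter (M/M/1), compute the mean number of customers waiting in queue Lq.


λ = 60/9.76 = 6.1475 /hr
μ = 60/3.74 = 16.0428 /hr
ρ = λ/μ = 6.1475/16.0428 = 0.3832
Lq = ρ²/(1−ρ) = 0.1468/0.6168 = 0.2381

Final: 0.2381


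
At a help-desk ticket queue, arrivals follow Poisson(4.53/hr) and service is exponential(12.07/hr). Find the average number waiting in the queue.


ρ = 4.53/12.07 = 0.3753
Lq = ρ²/(1−ρ) = 0.1409/0.6247 = 0.2255

Final: 0.2255


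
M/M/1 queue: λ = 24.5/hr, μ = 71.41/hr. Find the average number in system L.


ρ = λ/μ = 24.5/71.41 = 0.3431
L = ρ/(1−ρ) = 0.3431/(1 − 0.3431) = 0.3431/0.6569 = 0.5223

Final: 0.5223


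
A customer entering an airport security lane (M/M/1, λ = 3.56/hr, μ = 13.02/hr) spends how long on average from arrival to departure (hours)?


W = 1/(μ−λ) = 1/(13.02 − 3.56) = 1/9.46 = 0.1057 hr

Final: 0.1057 hr


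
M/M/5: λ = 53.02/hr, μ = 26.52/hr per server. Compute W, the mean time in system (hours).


a = 1.9992; ρ = 0.3998; P₀ = 0.134432
Lq = P₀·a^c·ρ/(c!(1−ρ)²) = 0.03972
Wq = Lq/λ = 0.03972/53.02 = 0.0007492 hr
W = Wq + 1/μ = 0.0007492 + 0.03771 = 0.03846 hr

Final: 0.03846 hr


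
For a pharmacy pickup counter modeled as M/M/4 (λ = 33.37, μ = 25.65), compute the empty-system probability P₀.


a = λ/μ = 33.37/25.65 = 1.3010; ρ = a/c = 0.3252
Σ_{k=0}^{3} a^k/k! (terms k=0..3) = 1.00000 + 1.30097 + 0.84627 + 0.36699 = 3.51423
Tail: a^4/(4!(1−ρ)) = 2.86467/(24·0.6748) = 0.17690
P₀ = 1/(3.51423 + 0.17690) = 1/3.69113 = 0.270920

Final: 0.270920


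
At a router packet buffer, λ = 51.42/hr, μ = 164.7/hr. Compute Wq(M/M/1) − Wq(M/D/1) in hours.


ρ = 51.42/164.7 = 0.3122
Wq(M/M/1) = ρ/(μ−λ) = 0.3122/113.28 = 0.002756 hr
Wq(M/D/1) = ρ/(2(μ−λ)) = 0.001378 hr
Savings = 0.002756 − 0.001378 = 0.001378 hr

Final: 0.001378 hr


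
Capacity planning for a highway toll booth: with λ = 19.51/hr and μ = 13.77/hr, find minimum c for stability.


Stability requires cμ > λ ⇔ c > λ/μ.
λ/μ = 19.51/13.77 = 1.4168
Minimum integer c = ⌊1.4168⌋ + 1 = 2
Check: 2·13.77 = 27.54 > 19.51, while 1·13.77 = 13.77 ≤ 19.51

Final: 2 servers


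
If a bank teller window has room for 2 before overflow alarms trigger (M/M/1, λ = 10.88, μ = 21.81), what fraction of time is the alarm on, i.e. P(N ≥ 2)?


ρ = 10.88/21.81 = 0.4989
P(N ≥ n) = ρ^n = 0.4989^2 = 0.248855

Final: 0.248855


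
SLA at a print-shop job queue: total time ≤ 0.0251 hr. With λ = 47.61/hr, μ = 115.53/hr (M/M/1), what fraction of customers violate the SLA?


W ~ Exponential(μ−λ) for M/M/1.
μ − λ = 115.53 − 47.61 = 67.9200
P(W > t) = e^{−(μ−λ)t} = e^{−1.7048} = 0.181810

Final: 0.181810


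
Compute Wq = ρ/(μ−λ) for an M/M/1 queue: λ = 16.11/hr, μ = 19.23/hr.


ρ = 16.11/19.23 = 0.8378
Wq = ρ/(μ−λ) = 0.8378/(19.23 − 16.11) = 0.8378/3.12 = 0.2685 hr

Final: 0.2685 hr


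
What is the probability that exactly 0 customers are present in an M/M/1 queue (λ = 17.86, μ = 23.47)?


ρ = 17.86/23.47 = 0.7610
P_n = (1−ρ)·ρ^n = (1 − 0.7610)·0.7610^0 = 0.2390·1.000000 = 0.239029

Final: 0.239029


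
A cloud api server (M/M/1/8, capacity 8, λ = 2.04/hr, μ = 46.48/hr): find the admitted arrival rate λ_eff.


ρ = 0.04389; P_K = (1−ρ)ρ^8/(1−ρ^9) = 1.316e-11
λ_eff = λ(1 − P_K) = 2.04·(1 − 1.316e-11) = 2.04·1.000000 = 2.0400 /hr

Final: 2.0400 /hr


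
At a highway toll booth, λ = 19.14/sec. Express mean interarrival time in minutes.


Mean interarrival time = 1/λ = 1/19.14 second = 0.05225 second
In minutes: 0.05225 × 0.0166667 = 0.0008708 min

Final: 0.0008708 min


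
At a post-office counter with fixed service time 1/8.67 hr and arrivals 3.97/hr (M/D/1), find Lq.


ρ = 3.97/8.67 = 0.4579
M/D/1: Lq = ρ²/(2(1−ρ)) = 0.2097/(2·0.5421) = 0.19339

Final: 0.19339


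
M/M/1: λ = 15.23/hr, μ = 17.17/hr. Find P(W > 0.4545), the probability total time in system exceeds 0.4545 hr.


W ~ Exponential(μ−λ) for M/M/1.
μ − λ = 17.17 − 15.23 = 1.9400
P(W > t) = e^{−(μ−λ)t} = e^{−0.8817} = 0.414066

Final: 0.414066


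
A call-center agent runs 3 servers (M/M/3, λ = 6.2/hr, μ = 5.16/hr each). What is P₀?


a = λ/μ = 6.2/5.16 = 1.2016; ρ = a/c = 0.4005
Σ_{k=0}^{2} a^k/k! (terms k=0..2) = 1.00000 + 1.20155 + 0.72186 = 2.92341
Tail: a^3/(3!(1−ρ)) = 1.73471/(6·0.5995) = 0.48228
P₀ = 1/(2.92341 + 0.48228) = 1/3.40569 = 0.293626

Final: 0.293626


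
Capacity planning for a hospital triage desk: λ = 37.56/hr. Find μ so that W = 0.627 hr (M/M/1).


W = 1/(μ−λ) ⇒ μ − λ = 1/W = 1/0.627 = 1.5949
μ = λ + 1/W = 37.56 + 1.5949 = 39.1549 per hr

Final: 39.1549 /hr


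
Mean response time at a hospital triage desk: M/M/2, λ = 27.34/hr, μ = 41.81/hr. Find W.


a = 0.6539; ρ = 0.3270; P₀ = 0.507210
Lq = P₀·a^c·ρ/(c!(1−ρ)²) = 0.07827
Wq = Lq/λ = 0.07827/27.34 = 0.002863 hr
W = Wq + 1/μ = 0.002863 + 0.02392 = 0.02678 hr

Final: 0.02678 hr


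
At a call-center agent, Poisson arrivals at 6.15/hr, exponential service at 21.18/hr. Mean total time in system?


W = 1/(μ−λ) = 1/(21.18 − 6.15) = 1/15.03 = 0.06653 hr

Final: 0.06653 hr


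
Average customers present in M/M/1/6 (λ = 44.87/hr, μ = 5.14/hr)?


ρ = 44.87/5.14 = 8.7296
L = ρ[1 − (K+1)ρ^K + Kρ^(K+1)] / [(1−ρ)(1−ρ^(K+1))]
Numerator: 8.7296·(1 − 7·442545.269930 + 6·3863230.790229) = 175303500.852747
Denominator: (-7.7296)·(-3863229.790229) = 29861112.755995
L = 175303500.852747/29861112.755995 = 5.8706

Final: 5.8706


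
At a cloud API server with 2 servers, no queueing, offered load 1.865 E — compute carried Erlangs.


B(2,1.865) = 0.377730 (Erlang-B)
Carried load = a(1 − B) = 1.865·(1 − 0.377730) = 1.865·0.622270 = 1.1605 E

Final: 1.1605 Erlangs


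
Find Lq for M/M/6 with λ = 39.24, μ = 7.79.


a = λ/μ = 5.0372; ρ = a/6 = 0.8395
P₀ = 0.004250
Lq = P₀·a^c·ρ / (c!·(1−ρ)²) = 0.004250·16336.13246·0.8395/(720·0.02575)
= 3.14437

Final: 3.14437


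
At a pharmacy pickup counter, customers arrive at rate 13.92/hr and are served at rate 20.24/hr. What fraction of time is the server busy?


ρ = λ/μ = 13.92/20.24 = 0.6877

Final: 0.6877


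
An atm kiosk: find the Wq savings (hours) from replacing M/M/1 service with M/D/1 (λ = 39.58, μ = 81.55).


ρ = 39.58/81.55 = 0.4853
Wq(M/M/1) = ρ/(μ−λ) = 0.4853/41.97 = 0.01156 hr
Wq(M/D/1) = ρ/(2(μ−λ)) = 0.005782 hr
Savings = 0.01156 − 0.005782 = 0.005782 hr

Final: 0.005782 hr


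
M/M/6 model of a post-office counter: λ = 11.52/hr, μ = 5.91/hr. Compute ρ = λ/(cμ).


ρ = λ/(cμ) = 11.52/(6·5.91) = 11.52/35.46 = 0.3249

Final: 0.3249


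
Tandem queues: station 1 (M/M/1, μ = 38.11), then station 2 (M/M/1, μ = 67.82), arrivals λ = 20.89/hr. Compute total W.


Each node sees arrival rate λ = 20.89/hr (tandem ⇒ throughput preserved).
W₁ = 1/(μ₁−λ) = 1/(38.11−20.89) = 0.05807 hr
W₂ = 1/(μ₂−λ) = 1/(67.82−20.89) = 0.02131 hr
W_total = W₁ + W₂ = 0.05807 + 0.02131 = 0.07938 hr

Final: 0.07938 hr


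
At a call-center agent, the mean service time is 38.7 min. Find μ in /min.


μ = 1/(service time) in consistent units.
1 minute = 1 min, so μ = 1/38.7 = 0.02584 per minute

Final: 0.02584 /min


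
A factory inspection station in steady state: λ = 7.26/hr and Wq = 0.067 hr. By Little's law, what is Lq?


Lq = λWq = 7.26·0.067 = 0.4864

Final: 0.4864


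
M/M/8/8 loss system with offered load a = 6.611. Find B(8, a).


B(c,a) = (a^c/c!) / Σ_{k=0}^{c} a^k/k!
a^8/8! = 90.493364
Σ terms (k=0..8): 1.00000 + 6.61100 + 21.85266 + 48.15598 + 79.58980 + 105.23363 + 115.94992 + 109.50642 + 90.49336 = 578.392760
B = 90.493364/578.392760 = 0.156457

Final: 0.156457


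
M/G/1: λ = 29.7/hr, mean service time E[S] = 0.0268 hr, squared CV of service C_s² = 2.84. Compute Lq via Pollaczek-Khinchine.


ρ = λ·E[S] = 29.7·0.0268 = 0.7960
Lq = ρ²(1+C_s²)/(2(1−ρ)) = 0.6336·(1+2.84)/(2·0.2040)
= 0.6336·3.8400/0.4081 = 5.96168

Final: 5.96168


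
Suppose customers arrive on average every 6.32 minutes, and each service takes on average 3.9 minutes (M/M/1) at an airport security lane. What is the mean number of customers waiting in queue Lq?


λ = 60/6.32 = 9.4937 /hr
μ = 60/3.9 = 15.3846 /hr
ρ = λ/μ = 9.4937/15.3846 = 0.6171
Lq = ρ²/(1−ρ) = 0.3808/0.3829 = 0.9945

Final: 0.9945


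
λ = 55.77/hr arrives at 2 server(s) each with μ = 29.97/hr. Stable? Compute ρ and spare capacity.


Total capacity cμ = 2·29.97 = 59.94/hr
ρ = λ/(cμ) = 55.77/59.94 = 0.9304
Stable ⇔ ρ < 1: YES
Spare capacity = cμ − λ = 59.94 − 55.77 = 4.17/hr

Final: ρ = 0.9304; stable; margin = 4.17/hr


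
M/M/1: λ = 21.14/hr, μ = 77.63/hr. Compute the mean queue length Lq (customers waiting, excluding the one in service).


ρ = 21.14/77.63 = 0.2723
Lq = ρ²/(1−ρ) = 0.07416/0.7277 = 0.1019

Final: 0.1019


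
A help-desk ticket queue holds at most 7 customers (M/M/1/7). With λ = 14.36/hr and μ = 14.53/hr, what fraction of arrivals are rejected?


ρ = λ/μ = 14.36/14.53 = 0.9883
P_K = (1−ρ)ρ^K/(1−ρ^(K+1)) = (0.01170·0.920920)/(1 − 0.910145)
= 0.010775/0.089855 = 0.119912

Final: 0.119912


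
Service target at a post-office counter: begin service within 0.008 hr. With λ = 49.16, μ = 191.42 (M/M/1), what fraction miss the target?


ρ = 49.16/191.42 = 0.2568
P(Wq > t) = ρ·e^{−(μ−λ)t} = 0.2568·e^{−1.1381}
= 0.2568·0.320434 = 0.082293

Final: 0.082293


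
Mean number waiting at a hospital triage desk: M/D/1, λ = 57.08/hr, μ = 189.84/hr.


ρ = 57.08/189.84 = 0.3007
M/D/1: Lq = ρ²/(2(1−ρ)) = 0.09041/(2·0.6993) = 0.06464

Final: 0.06464


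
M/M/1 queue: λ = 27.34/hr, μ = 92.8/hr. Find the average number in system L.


ρ = λ/μ = 27.34/92.8 = 0.2946
L = ρ/(1−ρ) = 0.2946/(1 − 0.2946) = 0.2946/0.7054 = 0.4177

Final: 0.4177


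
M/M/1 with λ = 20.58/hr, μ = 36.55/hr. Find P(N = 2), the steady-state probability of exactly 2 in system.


ρ = 20.58/36.55 = 0.5631
P_n = (1−ρ)·ρ^n = (1 − 0.5631)·0.5631^2 = 0.4369·0.317041 = 0.138527

Final: 0.138527


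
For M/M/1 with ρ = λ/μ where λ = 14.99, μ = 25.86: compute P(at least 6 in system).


ρ = 14.99/25.86 = 0.5797
P(N ≥ n) = ρ^n = 0.5797^6 = 0.037935

Final: 0.037935


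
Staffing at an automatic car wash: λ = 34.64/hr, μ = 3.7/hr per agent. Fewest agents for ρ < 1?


Stability requires cμ > λ ⇔ c > λ/μ.
λ/μ = 34.64/3.7 = 9.3622
Minimum integer c = ⌊9.3622⌋ + 1 = 10
Check: 10·3.7 = 37.00 > 34.64, while 9·3.7 = 33.30 ≤ 34.64

Final: 10 servers


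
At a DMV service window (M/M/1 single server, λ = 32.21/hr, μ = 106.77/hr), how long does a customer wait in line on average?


ρ = 32.21/106.77 = 0.3017
Wq = ρ/(μ−λ) = 0.3017/(106.77 − 32.21) = 0.3017/74.56 = 0.004046 hr

Final: 0.004046 hr


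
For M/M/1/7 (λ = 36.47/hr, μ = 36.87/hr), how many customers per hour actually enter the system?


ρ = 0.9892; P_K = (1−ρ)ρ^7/(1−ρ^8) = 0.120280
λ_eff = λ(1 − P_K) = 36.47·(1 − 0.120280) = 36.47·0.879720 = 32.0834 /hr

Final: 32.0834 /hr


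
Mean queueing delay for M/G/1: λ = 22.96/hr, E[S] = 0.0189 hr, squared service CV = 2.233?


ρ = λ·E[S] = 22.96·0.0189 = 0.4339
E[S²] = E[S]²(1+C_s²) = 0.0189²·(1+2.233) = 0.001155
Wq = λ·E[S²]/(2(1−ρ)) = 22.96·0.001155/(2·0.5661) = 0.02342 hr

Final: 0.02342 hr


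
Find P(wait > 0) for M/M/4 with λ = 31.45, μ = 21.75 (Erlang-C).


a = λ/μ = 1.4460; ρ = a/4 = 0.3615
P₀ = 0.233614 (from M/M/c formula)
C(c,a) = [a^c/(c!(1−ρ))]·P₀ = [4.37165/(24·0.6385)]·0.233614
= 0.28528·0.233614 = 0.066645

Final: 0.066645


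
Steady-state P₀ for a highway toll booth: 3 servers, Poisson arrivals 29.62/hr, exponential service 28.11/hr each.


a = λ/μ = 29.62/28.11 = 1.0537; ρ = a/c = 0.3512
Σ_{k=0}^{2} a^k/k! (terms k=0..2) = 1.00000 + 1.05372 + 0.55516 = 2.60888
Tail: a^3/(3!(1−ρ)) = 1.16996/(6·0.6488) = 0.30056
P₀ = 1/(2.60888 + 0.30056) = 1/2.90944 = 0.343709

Final: 0.343709


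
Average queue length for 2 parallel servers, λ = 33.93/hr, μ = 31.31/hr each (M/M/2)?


a = λ/μ = 1.0837; ρ = a/2 = 0.5418
P₀ = 0.297152
Lq = P₀·a^c·ρ / (c!·(1−ρ)²) = 0.297152·1.17436·0.5418/(2·0.20991)
= 0.45039

Final: 0.45039


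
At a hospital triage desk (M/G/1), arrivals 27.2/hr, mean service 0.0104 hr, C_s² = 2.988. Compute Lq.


ρ = λ·E[S] = 27.2·0.0104 = 0.2829
Lq = ρ²(1+C_s²)/(2(1−ρ)) = 0.08002·(1+2.988)/(2·0.7171)
= 0.08002·3.9880/1.4342 = 0.22250

Final: 0.22250


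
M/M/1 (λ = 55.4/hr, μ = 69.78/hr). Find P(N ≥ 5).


ρ = 55.4/69.78 = 0.7939
P(N ≥ n) = ρ^n = 0.7939^5 = 0.315423

Final: 0.315423


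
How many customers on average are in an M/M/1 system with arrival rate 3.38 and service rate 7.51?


ρ = λ/μ = 3.38/7.51 = 0.4501
L = ρ/(1−ρ) = 0.4501/(1 − 0.4501) = 0.4501/0.5499 = 0.8184

Final: 0.8184


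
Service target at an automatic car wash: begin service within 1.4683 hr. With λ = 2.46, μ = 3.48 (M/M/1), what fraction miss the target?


ρ = 2.46/3.48 = 0.7069
P(Wq > t) = ρ·e^{−(μ−λ)t} = 0.7069·e^{−1.4977}
= 0.7069·0.223652 = 0.158099

Final: 0.158099


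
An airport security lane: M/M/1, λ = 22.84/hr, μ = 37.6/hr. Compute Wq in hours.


ρ = 22.84/37.6 = 0.6074
Wq = ρ/(μ−λ) = 0.6074/(37.6 − 22.84) = 0.6074/14.76 = 0.04115 hr

Final: 0.04115 hr
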